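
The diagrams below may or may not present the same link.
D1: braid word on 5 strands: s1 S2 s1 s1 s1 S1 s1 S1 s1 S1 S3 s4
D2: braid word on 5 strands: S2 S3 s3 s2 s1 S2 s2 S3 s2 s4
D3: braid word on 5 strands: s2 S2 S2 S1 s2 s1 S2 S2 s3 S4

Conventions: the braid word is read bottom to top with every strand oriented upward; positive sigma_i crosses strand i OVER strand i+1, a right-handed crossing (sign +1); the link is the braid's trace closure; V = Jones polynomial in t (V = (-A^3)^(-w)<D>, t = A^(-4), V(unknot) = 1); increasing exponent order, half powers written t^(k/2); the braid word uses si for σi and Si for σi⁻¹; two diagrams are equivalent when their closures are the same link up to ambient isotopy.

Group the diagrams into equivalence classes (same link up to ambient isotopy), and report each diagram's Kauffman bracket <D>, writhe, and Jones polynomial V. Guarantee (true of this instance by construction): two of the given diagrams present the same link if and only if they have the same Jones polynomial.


equivalence classes: {D1} | {D2} | {D3}
D1 (bracket -A^-10 + A^-6 + A^2; 12 crossings at w = +2): V = t + t^3 - t^4
D2 (bracket A^6; 10 crossings at w = +2): V = 1
V(D3) = -t^-4 + t^-3 + t^-1  (w -2, c 10, <D> = A^-2 + A^6 - A^10)
observation: 3 values of V(t) split the 3 diagrams


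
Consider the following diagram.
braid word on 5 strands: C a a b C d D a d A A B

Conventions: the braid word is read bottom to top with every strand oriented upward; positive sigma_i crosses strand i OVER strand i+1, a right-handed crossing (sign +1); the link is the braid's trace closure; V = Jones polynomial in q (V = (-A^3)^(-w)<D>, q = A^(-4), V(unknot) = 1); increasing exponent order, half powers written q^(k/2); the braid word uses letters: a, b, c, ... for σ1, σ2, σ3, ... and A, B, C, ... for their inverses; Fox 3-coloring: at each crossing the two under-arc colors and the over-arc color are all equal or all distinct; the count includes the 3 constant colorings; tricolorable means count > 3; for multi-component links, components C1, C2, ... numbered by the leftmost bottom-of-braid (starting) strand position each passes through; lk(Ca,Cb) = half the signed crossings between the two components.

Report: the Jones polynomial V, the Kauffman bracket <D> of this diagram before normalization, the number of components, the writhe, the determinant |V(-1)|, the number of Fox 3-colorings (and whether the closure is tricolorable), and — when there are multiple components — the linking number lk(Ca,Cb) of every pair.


V(q) = q^-2 - q^-1 + 1 - q + q^2
bracket: A^-8 - A^-4 + 1 - A^4 + A^8, w = 0
1 component, writhe 0, over 12 crossings
det 5, colorings 3 of 3^12 — not tricolorable
observation: the word shrinks to σ3⁻¹ σ1 σ1 σ2 σ3⁻¹ σ1 σ4 σ1⁻¹ σ1⁻¹ σ2⁻¹ after cancelling


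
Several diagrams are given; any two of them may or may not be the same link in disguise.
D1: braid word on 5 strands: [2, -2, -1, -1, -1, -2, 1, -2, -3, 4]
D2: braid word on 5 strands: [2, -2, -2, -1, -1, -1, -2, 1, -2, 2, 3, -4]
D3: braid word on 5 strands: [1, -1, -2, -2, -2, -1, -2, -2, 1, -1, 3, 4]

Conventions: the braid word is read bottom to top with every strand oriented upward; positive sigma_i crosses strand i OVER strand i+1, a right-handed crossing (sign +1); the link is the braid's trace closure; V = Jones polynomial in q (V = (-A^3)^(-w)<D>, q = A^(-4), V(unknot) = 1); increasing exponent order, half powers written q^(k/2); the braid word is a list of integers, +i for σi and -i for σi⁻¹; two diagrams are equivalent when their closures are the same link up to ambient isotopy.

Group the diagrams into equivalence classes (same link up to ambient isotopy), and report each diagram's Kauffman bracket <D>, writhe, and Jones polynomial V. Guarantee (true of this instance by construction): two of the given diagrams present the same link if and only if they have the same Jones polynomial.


classes: {D1, D2} | {D3}
V(D1) = -q^-6 + q^-5 - q^-4 + 2q^-3 - q^-2 + q^-1  [10 crossings, <D> = A^-8 - A^-4 + 2 - A^4 + A^8 - A^12, w = -4]
D2 (bracket A^-8 - A^-4 + 2 - A^4 + A^8 - A^12; 12 crossings at w = -4): V = -q^-6 + q^-5 - q^-4 + 2q^-3 - q^-2 + q^-1
D3 (bracket A^-4 + A^4 - A^8 + A^12 - A^16; 12 crossings at w = -4): V = -q^-7 + q^-6 - q^-5 + q^-4 + q^-2
note: V(q) takes 2 values over 3 diagrams, fixing the grouping


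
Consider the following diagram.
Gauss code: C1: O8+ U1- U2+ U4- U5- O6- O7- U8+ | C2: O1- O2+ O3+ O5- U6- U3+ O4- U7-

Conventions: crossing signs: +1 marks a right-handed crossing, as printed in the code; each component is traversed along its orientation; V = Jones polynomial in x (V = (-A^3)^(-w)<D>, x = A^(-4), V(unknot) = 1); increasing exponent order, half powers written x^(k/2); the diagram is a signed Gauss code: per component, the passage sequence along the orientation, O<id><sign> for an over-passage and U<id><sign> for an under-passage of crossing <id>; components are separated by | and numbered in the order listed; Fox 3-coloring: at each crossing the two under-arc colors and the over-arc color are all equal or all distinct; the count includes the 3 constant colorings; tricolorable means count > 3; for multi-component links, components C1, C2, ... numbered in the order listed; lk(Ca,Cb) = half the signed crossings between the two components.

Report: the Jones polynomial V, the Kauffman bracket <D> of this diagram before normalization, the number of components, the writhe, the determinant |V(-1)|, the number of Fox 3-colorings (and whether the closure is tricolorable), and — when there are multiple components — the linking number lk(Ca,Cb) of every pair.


V(x) = -x^(-9/2) - x^(-5/2) + x^(-3/2) - x^(-1/2)
bracket: -A^-4 + 1 - A^4 - A^12, w = -2
2 components, writhe -2, over 8 crossings
lk(C1,C2) = -2
det 4, colorings 3 of 3^8 — not tricolorable
observation: w = -2 shifts under R1 moves; the (-A^3)^(2) factor cancels that in V


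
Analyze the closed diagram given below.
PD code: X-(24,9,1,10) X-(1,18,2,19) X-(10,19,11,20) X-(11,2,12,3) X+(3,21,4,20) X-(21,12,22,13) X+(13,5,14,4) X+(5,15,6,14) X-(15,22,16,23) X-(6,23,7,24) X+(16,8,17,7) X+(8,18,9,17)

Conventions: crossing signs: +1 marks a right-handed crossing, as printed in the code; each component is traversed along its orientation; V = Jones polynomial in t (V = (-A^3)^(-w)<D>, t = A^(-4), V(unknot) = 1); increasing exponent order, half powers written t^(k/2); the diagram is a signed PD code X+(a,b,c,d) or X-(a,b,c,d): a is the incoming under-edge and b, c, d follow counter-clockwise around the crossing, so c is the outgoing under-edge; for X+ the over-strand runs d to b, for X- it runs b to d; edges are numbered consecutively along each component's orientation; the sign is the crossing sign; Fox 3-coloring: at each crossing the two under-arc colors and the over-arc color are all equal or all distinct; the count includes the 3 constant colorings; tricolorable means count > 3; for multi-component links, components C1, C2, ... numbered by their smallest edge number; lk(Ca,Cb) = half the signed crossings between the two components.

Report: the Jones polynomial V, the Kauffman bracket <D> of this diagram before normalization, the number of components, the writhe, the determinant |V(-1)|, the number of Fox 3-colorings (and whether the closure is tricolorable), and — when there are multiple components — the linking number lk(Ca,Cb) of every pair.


Jones polynomial: V(t) = t^-6 - 2t^-5 + 2t^-4 - 3t^-3 + 4t^-2 - 3t^-1 + 3 - 2t + t^2
<D> = A^-14 - 2A^-10 + 3A^-6 - 3A^-2 + 4A^2 - 3A^6 + 2A^10 - 2A^14 + A^18; writhe -2
components 1, writhe -2 (12 crossings)
3-colorings: 9 of 3^12, det 21 — tricolorable
note: w = -2 shifts under R1 moves; the (-A^3)^(2) factor cancels that in V


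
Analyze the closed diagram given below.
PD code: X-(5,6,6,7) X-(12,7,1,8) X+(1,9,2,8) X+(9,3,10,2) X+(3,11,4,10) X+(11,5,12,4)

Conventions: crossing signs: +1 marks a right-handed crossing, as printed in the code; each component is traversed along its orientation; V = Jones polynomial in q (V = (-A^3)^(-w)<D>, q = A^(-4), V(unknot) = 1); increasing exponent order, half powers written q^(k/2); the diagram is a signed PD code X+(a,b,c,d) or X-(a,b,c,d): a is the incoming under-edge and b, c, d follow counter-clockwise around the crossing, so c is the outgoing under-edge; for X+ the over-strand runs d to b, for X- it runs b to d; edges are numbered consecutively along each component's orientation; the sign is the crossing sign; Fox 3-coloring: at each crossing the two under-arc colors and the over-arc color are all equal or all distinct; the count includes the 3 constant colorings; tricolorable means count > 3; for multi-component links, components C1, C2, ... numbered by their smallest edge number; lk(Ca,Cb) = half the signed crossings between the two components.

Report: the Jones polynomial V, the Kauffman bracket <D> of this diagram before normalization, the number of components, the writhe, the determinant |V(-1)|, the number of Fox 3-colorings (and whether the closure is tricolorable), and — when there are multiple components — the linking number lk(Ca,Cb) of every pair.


Jones polynomial: V(q) = q + q^3 - q^4
<D> = -A^-10 + A^-6 + A^2; writhe +2
components 1, writhe +2 (6 crossings)
3-colorings: 9 of 3^6, det 3 — tricolorable
note: |V(-1)| = 3: so tricolorable, since 3 divides 3


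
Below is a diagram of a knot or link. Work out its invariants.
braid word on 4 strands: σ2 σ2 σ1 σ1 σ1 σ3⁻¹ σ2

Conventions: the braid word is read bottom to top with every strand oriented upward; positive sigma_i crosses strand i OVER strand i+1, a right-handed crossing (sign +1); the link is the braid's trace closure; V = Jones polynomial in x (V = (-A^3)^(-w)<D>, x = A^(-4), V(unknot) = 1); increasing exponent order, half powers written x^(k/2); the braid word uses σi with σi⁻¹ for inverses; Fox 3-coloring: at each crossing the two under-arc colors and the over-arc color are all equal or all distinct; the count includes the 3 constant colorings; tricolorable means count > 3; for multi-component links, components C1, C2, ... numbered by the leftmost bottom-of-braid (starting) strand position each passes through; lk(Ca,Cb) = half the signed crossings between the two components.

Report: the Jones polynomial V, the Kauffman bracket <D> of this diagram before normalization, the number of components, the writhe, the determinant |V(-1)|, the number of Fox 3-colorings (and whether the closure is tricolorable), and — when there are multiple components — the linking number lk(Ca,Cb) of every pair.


Jones polynomial: V(x) = x^2 + 2x^4 - 2x^5 + x^6 - 2x^7 + x^8
<D> = -A^-17 + 2A^-13 - A^-9 + 2A^-5 - 2A^-1 - A^7; writhe +5
components 1, writhe +5 (7 crossings)
3-colorings: 27 of 3^7, det 9 — tricolorable
note: V spans 6 powers of x: at least 6 crossings in any diagram


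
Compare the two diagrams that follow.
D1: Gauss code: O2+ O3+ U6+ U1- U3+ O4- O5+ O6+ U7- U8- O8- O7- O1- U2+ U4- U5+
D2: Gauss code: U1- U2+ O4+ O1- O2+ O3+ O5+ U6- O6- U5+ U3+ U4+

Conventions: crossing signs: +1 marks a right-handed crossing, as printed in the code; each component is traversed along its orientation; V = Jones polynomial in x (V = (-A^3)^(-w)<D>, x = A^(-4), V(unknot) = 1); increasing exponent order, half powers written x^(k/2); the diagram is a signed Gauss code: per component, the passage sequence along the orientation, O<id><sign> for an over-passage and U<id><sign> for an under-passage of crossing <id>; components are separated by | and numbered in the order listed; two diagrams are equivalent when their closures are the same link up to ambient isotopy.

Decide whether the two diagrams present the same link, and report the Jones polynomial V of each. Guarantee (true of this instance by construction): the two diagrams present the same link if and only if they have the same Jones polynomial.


same link: yes
V(D1) = 1  [8 crossings, <D> = 1, w = 0]
D2 (bracket A^6; 6 crossings at w = +2): V = 1
note: from 8 to 6 crossings by R-moves: one link, two diagrams


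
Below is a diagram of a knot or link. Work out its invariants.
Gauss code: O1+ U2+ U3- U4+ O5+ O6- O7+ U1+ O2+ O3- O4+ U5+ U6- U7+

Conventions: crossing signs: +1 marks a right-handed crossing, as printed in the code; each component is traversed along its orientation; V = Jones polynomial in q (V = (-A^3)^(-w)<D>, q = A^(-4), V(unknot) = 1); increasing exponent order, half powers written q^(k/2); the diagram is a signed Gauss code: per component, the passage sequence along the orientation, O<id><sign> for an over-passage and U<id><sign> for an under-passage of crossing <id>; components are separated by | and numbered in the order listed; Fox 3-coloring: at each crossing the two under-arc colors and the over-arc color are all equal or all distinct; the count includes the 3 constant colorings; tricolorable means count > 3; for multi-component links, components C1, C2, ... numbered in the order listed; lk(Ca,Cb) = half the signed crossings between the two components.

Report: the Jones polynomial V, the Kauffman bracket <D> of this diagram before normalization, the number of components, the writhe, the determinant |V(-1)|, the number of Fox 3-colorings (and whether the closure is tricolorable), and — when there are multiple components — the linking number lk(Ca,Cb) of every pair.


V(q) = q + q^3 - q^4
bracket: A^-7 - A^-3 - A^5, w = +3
1 component, writhe +3, over 7 crossings
det 3, colorings 9 of 3^7 — tricolorable
observation: the span of V is 3, forcing >= 3 crossings in any diagram


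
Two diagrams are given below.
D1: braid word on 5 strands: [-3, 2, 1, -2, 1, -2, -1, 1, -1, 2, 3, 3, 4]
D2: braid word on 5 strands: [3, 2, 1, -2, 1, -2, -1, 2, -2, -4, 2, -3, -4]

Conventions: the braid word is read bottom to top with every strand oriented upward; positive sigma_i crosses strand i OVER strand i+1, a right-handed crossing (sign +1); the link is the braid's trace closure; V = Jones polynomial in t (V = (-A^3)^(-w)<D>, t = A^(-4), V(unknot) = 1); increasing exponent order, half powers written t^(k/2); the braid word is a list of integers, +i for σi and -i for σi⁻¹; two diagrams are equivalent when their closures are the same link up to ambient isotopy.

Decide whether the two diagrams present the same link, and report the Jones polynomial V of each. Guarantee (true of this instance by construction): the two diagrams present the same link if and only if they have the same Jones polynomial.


equivalent: yes
V(D1) = -t^(-3/2) - 2t^(1/2) + t^(3/2) - t^(5/2) + t^(7/2)  (w +3, c 13, <D> = -A^-5 + A^-1 - A^3 + 2A^7 + A^15)
V(D2) = -t^(-3/2) - 2t^(1/2) + t^(3/2) - t^(5/2) + t^(7/2)  [13 crossings, <D> = -A^-17 + A^-13 - A^-9 + 2A^-5 + A^3, w = -1]
key observation: one V(t) for all 2 diagrams — one class (guaranteed)


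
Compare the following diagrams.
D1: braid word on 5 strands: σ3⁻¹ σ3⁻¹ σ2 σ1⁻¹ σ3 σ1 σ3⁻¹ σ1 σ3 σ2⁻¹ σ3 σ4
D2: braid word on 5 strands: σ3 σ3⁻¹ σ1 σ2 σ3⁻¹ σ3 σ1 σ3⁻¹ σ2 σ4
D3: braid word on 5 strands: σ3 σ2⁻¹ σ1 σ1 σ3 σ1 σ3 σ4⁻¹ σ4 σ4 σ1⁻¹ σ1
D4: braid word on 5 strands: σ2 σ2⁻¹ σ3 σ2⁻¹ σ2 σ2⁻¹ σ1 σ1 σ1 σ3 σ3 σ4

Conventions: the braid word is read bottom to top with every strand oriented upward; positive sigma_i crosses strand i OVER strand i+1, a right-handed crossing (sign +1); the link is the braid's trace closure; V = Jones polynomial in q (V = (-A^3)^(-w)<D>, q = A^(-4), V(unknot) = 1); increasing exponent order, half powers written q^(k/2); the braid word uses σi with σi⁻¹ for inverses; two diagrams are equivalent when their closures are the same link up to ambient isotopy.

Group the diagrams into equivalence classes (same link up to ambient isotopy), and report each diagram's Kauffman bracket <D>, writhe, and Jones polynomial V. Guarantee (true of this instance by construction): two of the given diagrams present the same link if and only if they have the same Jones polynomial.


classes: {D1} | {D2} | {D3, D4}
V(D1) = 1  [12 crossings, <D> = A^6, w = +2]
D2 (bracket -A^-4 + 1 + A^8; 10 crossings at w = +4): V = q + q^3 - q^4
V(D3) = q^2 + 2q^4 - 2q^5 + q^6 - 2q^7 + q^8  [12 crossings, <D> = A^-14 - 2A^-10 + A^-6 - 2A^-2 + 2A^2 + A^10, w = +6]
V(D4) = q^2 + 2q^4 - 2q^5 + q^6 - 2q^7 + q^8  (w +6, c 12, <D> = A^-14 - 2A^-10 + A^-6 - 2A^-2 + 2A^2 + A^10)
note: 3 values of V(q) split the 4 diagrams


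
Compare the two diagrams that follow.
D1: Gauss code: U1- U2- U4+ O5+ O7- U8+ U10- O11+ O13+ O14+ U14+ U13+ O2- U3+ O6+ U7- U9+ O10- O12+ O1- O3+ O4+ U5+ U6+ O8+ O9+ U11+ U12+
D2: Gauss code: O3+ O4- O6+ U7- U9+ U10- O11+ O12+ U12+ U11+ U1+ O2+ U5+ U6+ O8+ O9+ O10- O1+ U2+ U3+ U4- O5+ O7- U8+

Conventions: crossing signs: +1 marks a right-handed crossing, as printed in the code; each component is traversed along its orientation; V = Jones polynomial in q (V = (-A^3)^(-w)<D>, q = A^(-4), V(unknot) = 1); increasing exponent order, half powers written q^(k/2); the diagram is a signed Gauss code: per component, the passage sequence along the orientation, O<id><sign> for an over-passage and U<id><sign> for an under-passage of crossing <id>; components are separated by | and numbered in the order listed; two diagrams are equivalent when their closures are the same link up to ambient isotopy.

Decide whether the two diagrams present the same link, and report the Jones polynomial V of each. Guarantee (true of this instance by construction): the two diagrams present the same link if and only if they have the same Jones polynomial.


equivalent: yes
D1 (bracket -A^-6 + A^-2 - A^2 + 2A^6 - A^10 + A^14; 14 crossings at w = +6): V = q - q^2 + 2q^3 - q^4 + q^5 - q^6
D2 (bracket -A^-6 + A^-2 - A^2 + 2A^6 - A^10 + A^14; 12 crossings at w = +6): V = q - q^2 + 2q^3 - q^4 + q^5 - q^6
key observation: all 2 diagrams share one V(q), hence one class


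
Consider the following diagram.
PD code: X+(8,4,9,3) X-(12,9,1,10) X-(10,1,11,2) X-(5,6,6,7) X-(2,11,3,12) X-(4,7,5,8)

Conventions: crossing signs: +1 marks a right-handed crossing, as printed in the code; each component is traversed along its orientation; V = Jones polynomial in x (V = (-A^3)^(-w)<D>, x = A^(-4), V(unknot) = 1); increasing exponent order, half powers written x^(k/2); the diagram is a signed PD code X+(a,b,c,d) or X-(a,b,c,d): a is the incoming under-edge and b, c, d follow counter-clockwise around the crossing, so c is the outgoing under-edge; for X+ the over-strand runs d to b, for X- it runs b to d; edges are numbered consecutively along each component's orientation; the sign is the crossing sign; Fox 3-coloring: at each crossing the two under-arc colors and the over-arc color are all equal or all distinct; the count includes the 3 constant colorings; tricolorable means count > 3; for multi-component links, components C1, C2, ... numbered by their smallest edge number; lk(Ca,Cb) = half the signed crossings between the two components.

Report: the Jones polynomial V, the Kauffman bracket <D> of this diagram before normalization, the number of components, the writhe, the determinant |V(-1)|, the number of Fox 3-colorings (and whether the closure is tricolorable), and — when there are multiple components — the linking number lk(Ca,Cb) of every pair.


V = -x^-4 + x^-3 + x^-1
<D> = A^-8 + 1 - A^4 (w = -4)
1 component over 6 crossings, w = -4
9 Fox colorings among 3^6, |V(-1)| = 3: tricolorable
why: w = -4 (over 6 crossings) is diagram-only; (-A^3)^(4) removes it from V


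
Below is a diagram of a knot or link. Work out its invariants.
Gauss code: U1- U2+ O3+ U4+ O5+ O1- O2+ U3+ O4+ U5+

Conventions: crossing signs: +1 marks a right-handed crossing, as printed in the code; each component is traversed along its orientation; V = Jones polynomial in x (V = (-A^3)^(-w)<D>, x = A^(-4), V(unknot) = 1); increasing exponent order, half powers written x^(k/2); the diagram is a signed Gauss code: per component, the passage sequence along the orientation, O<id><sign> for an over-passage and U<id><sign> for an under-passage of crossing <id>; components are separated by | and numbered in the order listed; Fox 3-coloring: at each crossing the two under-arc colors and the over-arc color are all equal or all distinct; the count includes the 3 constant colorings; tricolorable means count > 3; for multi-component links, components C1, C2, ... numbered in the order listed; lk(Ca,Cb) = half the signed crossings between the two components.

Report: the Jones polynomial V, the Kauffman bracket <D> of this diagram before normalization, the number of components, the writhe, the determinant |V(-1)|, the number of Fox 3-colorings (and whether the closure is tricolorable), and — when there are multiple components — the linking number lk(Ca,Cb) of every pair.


V(x) = x + x^3 - x^4
bracket: A^-7 - A^-3 - A^5, w = +3
1 component, writhe +3, over 5 crossings
det 3, colorings 9 of 3^5 — tricolorable
observation: |V(-1)| = 3: so tricolorable, since 3 divides 3


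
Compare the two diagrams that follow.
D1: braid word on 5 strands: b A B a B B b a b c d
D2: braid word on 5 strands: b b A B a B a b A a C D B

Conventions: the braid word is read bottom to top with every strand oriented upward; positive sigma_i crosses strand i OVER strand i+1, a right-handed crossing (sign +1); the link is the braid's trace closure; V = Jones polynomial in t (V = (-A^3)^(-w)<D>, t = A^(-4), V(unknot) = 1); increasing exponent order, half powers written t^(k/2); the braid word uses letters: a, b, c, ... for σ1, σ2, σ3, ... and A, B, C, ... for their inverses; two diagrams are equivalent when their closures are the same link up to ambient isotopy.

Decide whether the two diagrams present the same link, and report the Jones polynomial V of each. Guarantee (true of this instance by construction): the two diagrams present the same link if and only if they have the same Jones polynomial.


same link: yes
V(D1) = -t^(-3/2) - 2t^(1/2) + t^(3/2) - t^(5/2) + t^(7/2)  [11 crossings, <D> = -A^-5 + A^-1 - A^3 + 2A^7 + A^15, w = +3]
V(D2) = -t^(-3/2) - 2t^(1/2) + t^(3/2) - t^(5/2) + t^(7/2)  [13 crossings, <D> = -A^-17 + A^-13 - A^-9 + 2A^-5 + A^3, w = -1]
insight: one V(t) for all 2 diagrams — one class (guaranteed)


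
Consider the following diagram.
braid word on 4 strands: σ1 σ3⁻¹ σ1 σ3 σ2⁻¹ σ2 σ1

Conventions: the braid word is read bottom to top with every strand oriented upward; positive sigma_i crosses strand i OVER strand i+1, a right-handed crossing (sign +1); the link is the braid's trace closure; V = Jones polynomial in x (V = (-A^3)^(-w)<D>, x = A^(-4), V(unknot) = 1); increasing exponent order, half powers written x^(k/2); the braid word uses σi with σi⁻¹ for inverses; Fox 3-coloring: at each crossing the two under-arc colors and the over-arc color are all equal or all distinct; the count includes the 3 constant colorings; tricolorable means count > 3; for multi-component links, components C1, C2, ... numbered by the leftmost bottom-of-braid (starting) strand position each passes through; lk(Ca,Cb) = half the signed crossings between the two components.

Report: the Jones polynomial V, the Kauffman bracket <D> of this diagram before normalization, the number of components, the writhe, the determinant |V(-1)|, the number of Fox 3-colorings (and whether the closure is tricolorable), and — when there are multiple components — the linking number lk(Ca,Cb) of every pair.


V(x) = 1 + 2x + 2x^2 + x^3 - x^4 - x^5
bracket: A^-11 + A^-7 - A^-3 - 2A - 2A^5 - A^9, w = +3
3 components, writhe +3, over 7 crossings
lk(C1,C2) = 0
linking number lk(C1,C3) = 0
lk(C2,C3): 0
det 0, colorings 81 of 3^8 — tricolorable
observation: inverse pairs cancel, leaving σ1 σ3⁻¹ σ1 σ3 σ1


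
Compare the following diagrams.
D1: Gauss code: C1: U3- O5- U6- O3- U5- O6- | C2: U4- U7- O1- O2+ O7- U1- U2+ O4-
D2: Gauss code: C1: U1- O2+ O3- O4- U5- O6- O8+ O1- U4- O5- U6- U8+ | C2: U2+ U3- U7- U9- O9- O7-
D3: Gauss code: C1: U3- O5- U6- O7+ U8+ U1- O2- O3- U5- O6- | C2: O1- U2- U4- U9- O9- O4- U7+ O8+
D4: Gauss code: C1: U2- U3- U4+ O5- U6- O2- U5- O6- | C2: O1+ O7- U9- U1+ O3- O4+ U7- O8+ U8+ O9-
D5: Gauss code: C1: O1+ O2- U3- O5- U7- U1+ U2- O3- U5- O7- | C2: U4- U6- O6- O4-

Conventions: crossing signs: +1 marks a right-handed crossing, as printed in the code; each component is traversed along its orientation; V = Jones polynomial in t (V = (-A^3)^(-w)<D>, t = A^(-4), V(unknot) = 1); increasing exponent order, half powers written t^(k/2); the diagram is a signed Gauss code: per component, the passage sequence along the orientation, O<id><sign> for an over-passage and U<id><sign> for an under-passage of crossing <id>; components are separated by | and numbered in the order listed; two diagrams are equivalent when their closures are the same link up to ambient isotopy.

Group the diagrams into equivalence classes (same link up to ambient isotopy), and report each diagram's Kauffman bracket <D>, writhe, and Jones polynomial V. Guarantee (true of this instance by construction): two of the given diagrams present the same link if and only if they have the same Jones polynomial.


classes: {D1, D2, D3, D4, D5}
V(D1) = t^(-9/2) - t^(-5/2) - t^(-3/2) - t^(-1/2)  [7 crossings, <D> = A^-13 + A^-9 + A^-5 - A^3, w = -5]
D2 (bracket A^-13 + A^-9 + A^-5 - A^3; 9 crossings at w = -5): V = t^(-9/2) - t^(-5/2) - t^(-3/2) - t^(-1/2)
V(D3) = t^(-9/2) - t^(-5/2) - t^(-3/2) - t^(-1/2)  [9 crossings, <D> = A^-13 + A^-9 + A^-5 - A^3, w = -5]
V(D4) = t^(-9/2) - t^(-5/2) - t^(-3/2) - t^(-1/2)  [9 crossings, <D> = A^-7 + A^-3 + A - A^9, w = -3]
D5 (bracket A^-13 + A^-9 + A^-5 - A^3; 7 crossings at w = -5): V = t^(-9/2) - t^(-5/2) - t^(-3/2) - t^(-1/2)
note: one V(t) for all 5 diagrams — one class (guaranteed)


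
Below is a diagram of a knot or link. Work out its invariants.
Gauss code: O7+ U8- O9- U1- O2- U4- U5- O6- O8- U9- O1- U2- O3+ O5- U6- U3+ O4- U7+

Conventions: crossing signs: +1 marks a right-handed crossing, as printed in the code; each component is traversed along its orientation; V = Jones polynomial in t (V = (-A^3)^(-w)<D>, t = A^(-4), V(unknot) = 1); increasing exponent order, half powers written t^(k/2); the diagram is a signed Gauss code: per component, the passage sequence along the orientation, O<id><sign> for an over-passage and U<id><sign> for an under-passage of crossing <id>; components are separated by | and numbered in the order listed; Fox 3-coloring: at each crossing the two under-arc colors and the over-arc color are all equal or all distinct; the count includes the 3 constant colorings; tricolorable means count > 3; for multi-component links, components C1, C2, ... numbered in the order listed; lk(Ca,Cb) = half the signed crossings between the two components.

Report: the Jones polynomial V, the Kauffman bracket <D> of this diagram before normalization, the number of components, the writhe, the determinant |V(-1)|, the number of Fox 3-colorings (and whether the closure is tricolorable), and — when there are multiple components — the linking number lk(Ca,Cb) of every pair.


V(t) = -t^-9 + t^-8 - 2t^-7 + 3t^-6 - 2t^-5 + 2t^-4 - t^-3 + t^-2
bracket: -A^-7 + A^-3 - 2A + 2A^5 - 3A^9 + 2A^13 - A^17 + A^21, w = -5
1 component, writhe -5, over 9 crossings
det 13, colorings 3 of 3^9 — not tricolorable
observation: w = -5 (over 9 crossings) is diagram-only; (-A^3)^(5) removes it from V


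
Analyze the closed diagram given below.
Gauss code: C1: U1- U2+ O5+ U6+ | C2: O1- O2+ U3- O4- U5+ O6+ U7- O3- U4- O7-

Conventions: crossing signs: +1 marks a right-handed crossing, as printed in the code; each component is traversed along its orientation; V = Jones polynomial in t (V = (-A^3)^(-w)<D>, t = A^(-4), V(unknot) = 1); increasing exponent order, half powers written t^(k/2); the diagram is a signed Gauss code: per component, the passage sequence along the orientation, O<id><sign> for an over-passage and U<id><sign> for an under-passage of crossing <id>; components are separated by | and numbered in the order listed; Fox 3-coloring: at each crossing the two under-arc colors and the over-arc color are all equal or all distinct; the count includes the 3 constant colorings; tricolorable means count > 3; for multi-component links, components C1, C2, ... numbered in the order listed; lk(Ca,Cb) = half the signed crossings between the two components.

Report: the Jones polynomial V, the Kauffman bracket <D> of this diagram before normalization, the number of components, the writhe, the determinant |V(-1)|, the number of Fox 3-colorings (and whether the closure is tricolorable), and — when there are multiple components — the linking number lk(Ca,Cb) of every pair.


V(t) = t^(-7/2) - t^(-5/2) + t^(-3/2) - 2t^(-1/2) - t^(3/2)
bracket: A^-9 + 2A^-1 - A^3 + A^7 - A^11, w = -1
2 components, writhe -1, over 7 crossings
lk(C1,C2) = +1
det 6, colorings 9 of 3^7 — tricolorable
observation: the span of V is 5, within the link bound 7 + 2 - 1


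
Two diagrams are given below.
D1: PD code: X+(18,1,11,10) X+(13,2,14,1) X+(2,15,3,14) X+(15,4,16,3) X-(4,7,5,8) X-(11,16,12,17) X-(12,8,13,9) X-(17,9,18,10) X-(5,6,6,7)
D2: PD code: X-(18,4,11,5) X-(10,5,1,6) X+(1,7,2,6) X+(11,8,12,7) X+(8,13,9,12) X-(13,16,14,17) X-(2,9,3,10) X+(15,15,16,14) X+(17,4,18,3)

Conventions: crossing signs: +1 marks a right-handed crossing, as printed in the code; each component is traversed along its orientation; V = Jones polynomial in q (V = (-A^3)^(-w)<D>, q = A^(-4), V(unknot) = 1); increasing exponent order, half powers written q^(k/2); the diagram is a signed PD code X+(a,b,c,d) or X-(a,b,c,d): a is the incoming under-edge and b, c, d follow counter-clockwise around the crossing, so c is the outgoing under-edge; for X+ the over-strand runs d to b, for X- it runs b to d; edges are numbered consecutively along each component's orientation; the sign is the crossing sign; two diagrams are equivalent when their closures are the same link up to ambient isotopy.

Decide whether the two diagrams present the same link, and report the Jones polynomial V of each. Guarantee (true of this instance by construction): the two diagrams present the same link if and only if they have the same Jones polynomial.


same link: yes
V(D1) = -q^(1/2) - q^(5/2)  [9 crossings, <D> = A^-13 + A^-5, w = -1]
V(D2) = -q^(1/2) - q^(5/2)  [9 crossings, <D> = A^-7 + A, w = +1]
insight: one V(q) for all 2 diagrams — one class (guaranteed)


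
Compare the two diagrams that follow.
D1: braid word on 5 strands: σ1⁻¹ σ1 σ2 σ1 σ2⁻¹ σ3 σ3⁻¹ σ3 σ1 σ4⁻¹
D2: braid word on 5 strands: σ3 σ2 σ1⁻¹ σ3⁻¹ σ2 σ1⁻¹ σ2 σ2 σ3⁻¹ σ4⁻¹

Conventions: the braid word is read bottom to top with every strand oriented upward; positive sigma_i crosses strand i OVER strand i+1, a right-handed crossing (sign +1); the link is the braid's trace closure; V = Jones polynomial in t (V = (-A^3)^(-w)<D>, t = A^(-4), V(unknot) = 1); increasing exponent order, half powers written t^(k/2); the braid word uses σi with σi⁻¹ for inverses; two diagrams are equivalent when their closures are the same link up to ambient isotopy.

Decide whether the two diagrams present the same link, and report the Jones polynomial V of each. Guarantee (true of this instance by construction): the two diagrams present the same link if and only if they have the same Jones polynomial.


equivalent: no
D1 (bracket A^6; 10 crossings at w = +2): V = 1
V(D2) = t^-1 - 1 + 2t - 2t^2 + 2t^3 - 2t^4 + t^5  (w 0, c 10, <D> = A^-20 - 2A^-16 + 2A^-12 - 2A^-8 + 2A^-4 - 1 + A^4)
key observation: V(t) takes 2 values over 2 diagrams, fixing the grouping


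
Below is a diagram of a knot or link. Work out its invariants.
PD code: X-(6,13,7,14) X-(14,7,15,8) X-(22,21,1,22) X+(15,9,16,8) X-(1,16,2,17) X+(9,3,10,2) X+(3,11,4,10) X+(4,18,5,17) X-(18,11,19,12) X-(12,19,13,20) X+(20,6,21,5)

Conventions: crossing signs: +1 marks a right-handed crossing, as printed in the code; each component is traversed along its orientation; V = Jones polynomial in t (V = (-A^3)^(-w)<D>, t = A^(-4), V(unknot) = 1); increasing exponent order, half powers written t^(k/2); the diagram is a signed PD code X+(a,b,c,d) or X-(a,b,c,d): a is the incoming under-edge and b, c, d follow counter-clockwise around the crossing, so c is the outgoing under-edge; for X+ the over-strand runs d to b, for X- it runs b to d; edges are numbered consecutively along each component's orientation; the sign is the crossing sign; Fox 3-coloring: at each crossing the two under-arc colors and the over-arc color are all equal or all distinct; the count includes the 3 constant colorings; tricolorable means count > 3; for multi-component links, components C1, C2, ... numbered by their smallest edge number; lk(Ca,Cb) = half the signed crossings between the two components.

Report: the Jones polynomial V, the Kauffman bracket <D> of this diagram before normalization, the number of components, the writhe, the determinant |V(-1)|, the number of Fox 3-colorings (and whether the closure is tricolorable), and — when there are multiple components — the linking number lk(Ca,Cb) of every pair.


Jones polynomial: V(t) = -t^-3 + t^-2 - t^-1 + 3 - t + t^2 - t^3
<D> = A^-15 - A^-11 + A^-7 - 3A^-3 + A - A^5 + A^9; writhe -1
components 1, writhe -1 (11 crossings)
3-colorings: 27 of 3^11, det 9 — tricolorable
note: |V(-1)| = 9: so tricolorable, since 3 divides 9


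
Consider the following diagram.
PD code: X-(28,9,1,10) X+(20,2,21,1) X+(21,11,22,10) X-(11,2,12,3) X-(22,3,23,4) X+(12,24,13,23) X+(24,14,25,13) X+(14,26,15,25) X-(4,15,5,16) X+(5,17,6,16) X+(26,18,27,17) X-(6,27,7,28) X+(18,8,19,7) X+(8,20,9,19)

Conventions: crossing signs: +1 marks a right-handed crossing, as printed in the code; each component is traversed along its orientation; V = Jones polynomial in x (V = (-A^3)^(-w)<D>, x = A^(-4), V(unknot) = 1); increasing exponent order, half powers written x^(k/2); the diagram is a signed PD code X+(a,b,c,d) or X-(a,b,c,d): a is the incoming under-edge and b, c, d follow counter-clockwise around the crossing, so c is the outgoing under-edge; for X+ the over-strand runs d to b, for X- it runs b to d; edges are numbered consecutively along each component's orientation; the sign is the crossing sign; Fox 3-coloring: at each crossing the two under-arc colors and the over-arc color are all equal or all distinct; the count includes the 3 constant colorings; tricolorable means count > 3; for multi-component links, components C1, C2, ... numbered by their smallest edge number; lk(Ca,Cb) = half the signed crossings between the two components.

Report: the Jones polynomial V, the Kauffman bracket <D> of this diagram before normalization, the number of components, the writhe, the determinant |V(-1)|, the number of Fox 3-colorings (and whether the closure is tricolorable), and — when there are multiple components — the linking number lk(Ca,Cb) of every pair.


V = -x^-1 + 2 - 3x + 5x^2 - 5x^3 + 7x^4 - 6x^5 + 5x^6 - 4x^7 + 2x^8 - x^9
<D> = -A^-24 + 2A^-20 - 4A^-16 + 5A^-12 - 6A^-8 + 7A^-4 - 5 + 5A^4 - 3A^8 + 2A^12 - A^16 (w = +4)
1 component over 14 crossings, w = +4
3 Fox colorings among 3^14, |V(-1)| = 41: not tricolorable
why: the span of V is 10, forcing >= 10 crossings in any diagram


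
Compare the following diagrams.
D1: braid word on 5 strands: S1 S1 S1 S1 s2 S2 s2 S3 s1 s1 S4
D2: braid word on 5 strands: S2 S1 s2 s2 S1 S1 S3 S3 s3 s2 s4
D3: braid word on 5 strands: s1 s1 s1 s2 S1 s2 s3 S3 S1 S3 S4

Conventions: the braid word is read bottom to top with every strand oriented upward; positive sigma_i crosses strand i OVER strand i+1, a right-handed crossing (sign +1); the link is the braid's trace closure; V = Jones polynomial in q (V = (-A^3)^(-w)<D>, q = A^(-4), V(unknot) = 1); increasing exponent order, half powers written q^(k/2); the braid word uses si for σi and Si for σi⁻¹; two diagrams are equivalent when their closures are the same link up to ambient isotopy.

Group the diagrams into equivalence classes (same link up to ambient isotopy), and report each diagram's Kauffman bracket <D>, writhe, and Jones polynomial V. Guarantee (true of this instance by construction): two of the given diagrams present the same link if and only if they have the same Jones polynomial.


grouping into links: {D1} | {D2} | {D3}
V(D1) = -q^(-5/2) - q^(-1/2)  (w -3, c 11, <D> = A^-7 + A)
V(D2) = q^(-7/2) - q^(-5/2) + q^(-3/2) - 2q^(-1/2) - q^(3/2)  (w -1, c 11, <D> = A^-9 + 2A^-1 - A^3 + A^7 - A^11)
D3 (bracket A^-15 + A^-7 - A^-3 + A; 11 crossings at w = +1): V = -q^(1/2) + q^(3/2) - q^(5/2) - q^(9/2)
why: comparing 3 Jones polynomials yields 3 groups


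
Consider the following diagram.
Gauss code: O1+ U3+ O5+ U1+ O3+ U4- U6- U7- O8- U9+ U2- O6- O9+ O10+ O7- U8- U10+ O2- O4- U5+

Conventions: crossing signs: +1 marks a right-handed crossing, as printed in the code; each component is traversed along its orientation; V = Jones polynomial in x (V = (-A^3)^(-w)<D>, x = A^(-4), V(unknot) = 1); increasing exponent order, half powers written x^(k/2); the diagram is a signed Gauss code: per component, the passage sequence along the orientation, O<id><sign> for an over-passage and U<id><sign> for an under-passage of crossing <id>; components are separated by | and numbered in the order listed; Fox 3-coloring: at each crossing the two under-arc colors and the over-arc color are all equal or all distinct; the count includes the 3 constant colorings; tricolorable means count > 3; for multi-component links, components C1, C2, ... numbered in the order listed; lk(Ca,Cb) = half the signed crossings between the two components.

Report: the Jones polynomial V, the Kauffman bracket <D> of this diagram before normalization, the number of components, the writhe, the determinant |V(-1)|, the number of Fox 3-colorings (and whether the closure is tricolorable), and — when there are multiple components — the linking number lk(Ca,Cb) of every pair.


V = -x^-3 + x^-2 - x^-1 + 3 - x + x^2 - x^3
<D> = -A^-12 + A^-8 - A^-4 + 3 - A^4 + A^8 - A^12 (w = 0)
1 component over 10 crossings, w = 0
27 Fox colorings among 3^10, |V(-1)| = 9: tricolorable
why: w = 0 (over 10 crossings) is diagram-only; (-A^3)^(0) removes it from V


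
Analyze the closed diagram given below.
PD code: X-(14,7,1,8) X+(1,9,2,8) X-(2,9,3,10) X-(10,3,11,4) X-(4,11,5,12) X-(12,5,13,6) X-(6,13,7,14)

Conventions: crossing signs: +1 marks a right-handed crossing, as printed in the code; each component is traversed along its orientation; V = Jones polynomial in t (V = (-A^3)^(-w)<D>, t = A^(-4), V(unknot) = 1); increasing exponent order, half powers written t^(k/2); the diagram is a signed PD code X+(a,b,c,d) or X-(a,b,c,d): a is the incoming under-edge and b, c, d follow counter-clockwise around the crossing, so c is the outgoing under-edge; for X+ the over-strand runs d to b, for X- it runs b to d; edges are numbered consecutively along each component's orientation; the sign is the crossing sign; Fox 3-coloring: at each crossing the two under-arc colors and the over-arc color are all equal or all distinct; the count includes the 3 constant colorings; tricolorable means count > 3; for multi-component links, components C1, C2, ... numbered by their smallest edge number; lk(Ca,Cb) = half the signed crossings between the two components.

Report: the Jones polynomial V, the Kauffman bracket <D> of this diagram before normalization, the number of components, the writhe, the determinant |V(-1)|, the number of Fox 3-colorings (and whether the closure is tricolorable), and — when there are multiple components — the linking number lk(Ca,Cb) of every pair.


V(t) = -t^-7 + t^-6 - t^-5 + t^-4 + t^-2
bracket: -A^-7 - A + A^5 - A^9 + A^13, w = -5
1 component, writhe -5, over 7 crossings
det 5, colorings 3 of 3^7 — not tricolorable
observation: V spans 5 powers of t: at least 5 crossings in any diagram


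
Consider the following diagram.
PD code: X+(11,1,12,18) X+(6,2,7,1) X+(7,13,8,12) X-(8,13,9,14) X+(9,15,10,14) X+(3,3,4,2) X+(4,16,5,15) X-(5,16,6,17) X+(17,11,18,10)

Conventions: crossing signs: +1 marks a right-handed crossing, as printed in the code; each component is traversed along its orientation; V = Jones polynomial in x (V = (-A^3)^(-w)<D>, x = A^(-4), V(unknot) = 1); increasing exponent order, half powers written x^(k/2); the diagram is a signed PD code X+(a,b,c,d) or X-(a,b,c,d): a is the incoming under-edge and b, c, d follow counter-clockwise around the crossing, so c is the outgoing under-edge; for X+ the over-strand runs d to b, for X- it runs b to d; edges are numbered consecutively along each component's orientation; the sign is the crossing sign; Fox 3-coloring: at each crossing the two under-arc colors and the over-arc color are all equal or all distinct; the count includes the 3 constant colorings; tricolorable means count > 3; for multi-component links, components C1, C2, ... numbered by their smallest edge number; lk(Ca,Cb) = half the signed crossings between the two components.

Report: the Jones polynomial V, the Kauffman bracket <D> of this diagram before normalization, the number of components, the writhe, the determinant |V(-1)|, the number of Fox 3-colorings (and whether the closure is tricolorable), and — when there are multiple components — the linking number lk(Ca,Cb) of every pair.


Jones polynomial: V(x) = x + x^3 - x^4
<D> = A^-1 - A^3 - A^11; writhe +5
components 1, writhe +5 (9 crossings)
3-colorings: 9 of 3^9, det 3 — tricolorable
note: w = +5 shifts under R1 moves; the (-A^3)^(-5) factor cancels that in V
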